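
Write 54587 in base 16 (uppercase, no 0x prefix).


54587 = D53B hex

D53B


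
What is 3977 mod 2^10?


3977 & 1023 = 905

905


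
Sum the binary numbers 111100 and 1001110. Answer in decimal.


111100 + 1001110 = 10001010 = 138

138


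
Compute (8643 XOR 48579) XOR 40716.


Step 1: 8643 ^ 48579 = 39936
Step 2: 39936 ^ 40716 = 780

780


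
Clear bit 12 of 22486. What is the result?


22486 & ~(1 << 12) = 18390

18390


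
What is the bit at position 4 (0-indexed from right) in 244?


0b11110100, position 4 = 1

1


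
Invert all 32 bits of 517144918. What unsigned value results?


517144918 ^ 4294967295 = 3777822377

3777822377


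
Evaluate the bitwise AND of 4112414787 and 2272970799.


0b11110101000111100111100001000011 & 0b10000111011110101100100000101111 = 0b10000101000110100100100000000011 = 2233092099

2233092099


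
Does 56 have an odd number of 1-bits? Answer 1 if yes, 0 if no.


0b111000 has 3 ones => parity 1

1


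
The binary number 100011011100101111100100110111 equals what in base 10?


100011011100101111100100110111 in decimal = 594737463

594737463


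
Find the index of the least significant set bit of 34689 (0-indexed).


0b1000011110000001. Lowest set bit at position 0

0


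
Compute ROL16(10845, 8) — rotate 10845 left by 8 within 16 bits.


Rotate 0b10101001011101 left by 8 (16-bit) = 0b101110100101010 = 23850

23850


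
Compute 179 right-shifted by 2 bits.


0b10110011 >> 2 = 0b101100 = 44

44


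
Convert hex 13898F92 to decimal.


13898F92 hex = 327782290 decimal

327782290


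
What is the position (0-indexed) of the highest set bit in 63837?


0b1111100101011101. Highest set bit at position 15

15


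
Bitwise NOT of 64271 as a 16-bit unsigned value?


~0b1111101100001111 = 0b10011110000 = 1264 (16-bit unsigned)

1264


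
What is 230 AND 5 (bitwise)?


0b11100110 & 0b101 = 0b100 = 4

4


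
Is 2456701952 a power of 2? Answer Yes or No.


0b10010010011011100100110000000000. Multiple bits set => No

No


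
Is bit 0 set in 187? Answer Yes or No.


0b10111011, bit 0 = 1. Yes

Yes


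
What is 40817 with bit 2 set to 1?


40817 | (1 << 2) = 40817 | 4 = 40821

40821


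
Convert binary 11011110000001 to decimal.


11011110000001 in decimal = 14209

14209


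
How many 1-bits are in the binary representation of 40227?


0b1001110100100011 has 8 set bits

8


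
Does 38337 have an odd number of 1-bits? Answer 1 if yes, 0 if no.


0b1001010111000001 has 7 ones => parity 1

1


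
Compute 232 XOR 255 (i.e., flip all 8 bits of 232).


232 ^ 255 = 23

23


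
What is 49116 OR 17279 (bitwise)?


0b1011111111011100 | 0b100001101111111 = 0b1111111111111111 = 65535

65535


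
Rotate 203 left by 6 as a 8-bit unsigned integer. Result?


Rotate 0b11001011 left by 6 (8-bit) = 0b11110010 = 242

242


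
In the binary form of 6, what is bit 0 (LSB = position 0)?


0b110, position 0 = 0

0


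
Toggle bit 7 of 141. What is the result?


141 ^ (1 << 7) = 141 ^ 128 = 13

13


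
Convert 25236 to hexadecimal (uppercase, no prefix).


25236 = 6294 hex

6294


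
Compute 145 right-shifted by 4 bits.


0b10010001 >> 4 = 0b1001 = 9

9


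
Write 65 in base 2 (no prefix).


65 = 1000001 in binary

1000001


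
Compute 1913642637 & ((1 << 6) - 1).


1913642637 & 63 = 13

13


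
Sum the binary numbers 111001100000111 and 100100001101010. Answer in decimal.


111001100000111 + 100100001101010 = 1011101101110001 = 47985

47985


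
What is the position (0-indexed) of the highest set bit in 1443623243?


0b1010110000010111111000101001011. Highest set bit at position 30

30


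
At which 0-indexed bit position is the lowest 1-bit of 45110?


0b1011000000110110. Lowest set bit at position 1

1


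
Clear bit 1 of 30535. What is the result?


30535 & ~(1 << 1) = 30533

30533


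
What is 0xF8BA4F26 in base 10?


F8BA4F26 hex = 4172959526 decimal

4172959526


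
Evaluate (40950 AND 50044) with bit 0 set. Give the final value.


Step 1: 40950 & 50044 = 33652
Step 2: 33652 | (1 << 0) = 33652 | 1 = 33653

33653


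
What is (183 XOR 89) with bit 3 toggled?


Step 1: 183 ^ 89 = 238
Step 2: 238 ^ (1 << 3) = 238 ^ 8 = 230

230


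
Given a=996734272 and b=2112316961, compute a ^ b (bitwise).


996734272 ^ 2112316961 = 1183814497

1183814497


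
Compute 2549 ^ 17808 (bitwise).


0b100111110101 ^ 0b100010110010000 = 0b100110001100101 = 19557

19557


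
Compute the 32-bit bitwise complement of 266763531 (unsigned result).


~0b1111111001100111110100001011 = 0b11110000000110011000001011110100 = 4028203764 (32-bit unsigned)

4028203764


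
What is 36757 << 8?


0b1000111110010101 << 8 = 0b100011111001010100000000 = 9409792

9409792


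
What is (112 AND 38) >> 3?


Step 1: 112 & 38 = 32
Step 2: 32 >> 3 = 4

4


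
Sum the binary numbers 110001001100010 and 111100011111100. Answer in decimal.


110001001100010 + 111100011111100 = 1101101101011110 = 56158

56158


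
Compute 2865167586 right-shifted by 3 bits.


0b10101010110001101111110011100010 >> 3 = 0b10101010110001101111110011100 = 358145948

358145948


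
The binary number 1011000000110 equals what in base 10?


1011000000110 in decimal = 5638

5638


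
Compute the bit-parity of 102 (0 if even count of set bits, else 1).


0b1100110 has 4 ones => parity 0

0


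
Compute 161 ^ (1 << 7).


161 ^ (1 << 7) = 161 ^ 128 = 33

33


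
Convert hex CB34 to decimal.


CB34 hex = 52020 decimal

52020


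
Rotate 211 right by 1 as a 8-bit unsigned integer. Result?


Rotate 0b11010011 right by 1 (8-bit) = 0b11101001 = 233

233


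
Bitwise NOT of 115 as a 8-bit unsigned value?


~0b1110011 = 0b10001100 = 140 (8-bit unsigned)

140


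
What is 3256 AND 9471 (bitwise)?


0b110010111000 & 0b10010011111111 = 0b10010111000 = 1208

1208


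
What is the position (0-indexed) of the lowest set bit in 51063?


0b1100011101110111. Lowest set bit at position 0

0


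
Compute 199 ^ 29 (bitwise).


0b11000111 ^ 0b11101 = 0b11011010 = 218

218


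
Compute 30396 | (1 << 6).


30396 | (1 << 6) = 30396 | 64 = 30460

30460


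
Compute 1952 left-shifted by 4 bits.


0b11110100000 << 4 = 0b111101000000000 = 31232

31232


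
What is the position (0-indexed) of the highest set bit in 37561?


0b1001001010111001. Highest set bit at position 15

15


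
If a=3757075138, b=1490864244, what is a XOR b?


3757075138 ^ 1490864244 = 2267849398

2267849398


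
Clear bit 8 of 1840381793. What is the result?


1840381793 & ~(1 << 8) = 1840381537

1840381537


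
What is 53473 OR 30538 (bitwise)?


0b1101000011100001 | 0b111011101001010 = 0b1111011111101011 = 63467

63467


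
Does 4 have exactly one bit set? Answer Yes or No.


0b100. Only one bit set => Yes

Yes


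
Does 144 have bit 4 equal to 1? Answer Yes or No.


0b10010000, bit 4 = 1. Yes

Yes


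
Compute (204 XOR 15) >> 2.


Step 1: 204 ^ 15 = 195
Step 2: 195 >> 2 = 48

48


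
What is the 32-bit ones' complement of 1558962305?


1558962305 ^ 4294967295 = 2736004990

2736004990


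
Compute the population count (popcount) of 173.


0b10101101 has 5 set bits

5


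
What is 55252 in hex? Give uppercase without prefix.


55252 = D7D4 hex

D7D4


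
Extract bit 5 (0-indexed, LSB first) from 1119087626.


0b1000010101100111110110000001010, position 5 = 0

0


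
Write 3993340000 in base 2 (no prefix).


3993340000 = 11101110000001011000100001100000 in binary

11101110000001011000100001100000


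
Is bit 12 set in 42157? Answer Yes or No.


0b1010010010101101, bit 12 = 0. No

No


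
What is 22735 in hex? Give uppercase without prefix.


22735 = 58CF hex

58CF


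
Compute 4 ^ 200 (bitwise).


0b100 ^ 0b11001000 = 0b11001100 = 204

204


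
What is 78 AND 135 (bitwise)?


0b1001110 & 0b10000111 = 0b110 = 6

6


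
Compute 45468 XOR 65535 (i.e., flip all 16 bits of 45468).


45468 ^ 65535 = 20067

20067


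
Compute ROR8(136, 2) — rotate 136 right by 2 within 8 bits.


Rotate 0b10001000 right by 2 (8-bit) = 0b100010 = 34

34


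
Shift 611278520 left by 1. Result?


0b100100011011110101111010111000 << 1 = 0b1001000110111101011110101110000 = 1222557040

1222557040


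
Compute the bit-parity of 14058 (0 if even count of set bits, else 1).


0b11011011101010 has 9 ones => parity 1

1


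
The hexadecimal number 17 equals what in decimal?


17 hex = 23 decimal

23


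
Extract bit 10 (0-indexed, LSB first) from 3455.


0b110101111111, position 10 = 1

1


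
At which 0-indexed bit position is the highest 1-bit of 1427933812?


0b1010101000111001000101001110100. Highest set bit at position 30

30


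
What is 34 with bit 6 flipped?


34 ^ (1 << 6) = 34 ^ 64 = 98

98


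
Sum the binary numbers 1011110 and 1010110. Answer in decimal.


1011110 + 1010110 = 10110100 = 180

180


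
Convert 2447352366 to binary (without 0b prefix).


2447352366 = 10010001110111111010001000101110 in binary

10010001110111111010001000101110


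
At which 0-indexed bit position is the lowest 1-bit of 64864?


0b1111110101100000. Lowest set bit at position 5

5


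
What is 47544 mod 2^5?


47544 & 31 = 24

24


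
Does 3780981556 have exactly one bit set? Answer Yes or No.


0b11100001010111010011001100110100. Multiple bits set => No

No


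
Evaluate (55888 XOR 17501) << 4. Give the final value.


Step 1: 55888 ^ 17501 = 40461
Step 2: 40461 << 4 = 647376

647376


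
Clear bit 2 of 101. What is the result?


101 & ~(1 << 2) = 97

97


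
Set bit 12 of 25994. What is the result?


25994 | (1 << 12) = 25994 | 4096 = 30090

30090


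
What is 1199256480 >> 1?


0b1000111011110110011001110100000 >> 1 = 0b100011101111011001100111010000 = 599628240

599628240


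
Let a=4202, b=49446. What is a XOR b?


4202 ^ 49446 = 53580

53580


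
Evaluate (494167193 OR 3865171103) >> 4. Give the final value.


Step 1: 494167193 | 3865171103 = 4285920415
Step 2: 4285920415 >> 4 = 267870025

267870025


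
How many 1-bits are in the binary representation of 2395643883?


0b10001110110010101001111111101011 has 20 set bits

20


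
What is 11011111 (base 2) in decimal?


11011111 in decimal = 223

223


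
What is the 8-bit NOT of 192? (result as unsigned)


~0b11000000 = 0b111111 = 63 (8-bit unsigned)

63


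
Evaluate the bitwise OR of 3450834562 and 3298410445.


0b11001101101011111000111010000010 | 0b11000100100110011011111111001101 = 0b11001101101111111011111111001111 = 3451895759

3451895759


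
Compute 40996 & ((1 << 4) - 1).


40996 & 15 = 4

4


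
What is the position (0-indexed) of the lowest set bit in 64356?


0b1111101101100100. Lowest set bit at position 2

2


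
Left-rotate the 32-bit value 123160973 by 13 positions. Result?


Rotate 0b111010101110100100110001101 left by 13 (32-bit) = 0b11101001001100011010000011101010 = 3912343786

3912343786


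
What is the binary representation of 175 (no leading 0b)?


175 = 10101111 in binary

10101111


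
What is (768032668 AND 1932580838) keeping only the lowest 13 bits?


Step 1: 768032668 & 1932580838 = 553654148
Step 2: 553654148 & 8191 = 6020

6020


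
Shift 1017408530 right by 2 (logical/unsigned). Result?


0b111100101001000110110000010010 >> 2 = 0b1111001010010001101100000100 = 254352132

254352132


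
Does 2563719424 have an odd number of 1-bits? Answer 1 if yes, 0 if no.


0b10011000110011110100000100000000 has 11 ones => parity 1

1


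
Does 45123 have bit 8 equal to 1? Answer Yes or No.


0b1011000001000011, bit 8 = 0. No

No


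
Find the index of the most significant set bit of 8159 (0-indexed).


0b1111111011111. Highest set bit at position 12

12


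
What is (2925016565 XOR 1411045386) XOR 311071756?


Step 1: 2925016565 ^ 1411045386 = 4198690303
Step 2: 4198690303 ^ 311071756 = 3905452531

3905452531


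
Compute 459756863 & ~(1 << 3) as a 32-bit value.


459756863 & ~(1 << 3) = 459756855

459756855


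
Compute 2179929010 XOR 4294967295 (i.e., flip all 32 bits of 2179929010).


2179929010 ^ 4294967295 = 2115038285

2115038285


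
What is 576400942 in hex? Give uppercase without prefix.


576400942 = 225B2E2E hex

225B2E2E


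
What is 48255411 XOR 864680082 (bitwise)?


0b10111000000101000110110011 ^ 0b110011100010011111100010010010 = 0b110001011010011010100100100001 = 829008161

829008161


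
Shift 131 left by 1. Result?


0b10000011 << 1 = 0b100000110 = 262

262


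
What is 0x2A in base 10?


2A hex = 42 decimal

42


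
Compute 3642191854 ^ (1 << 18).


3642191854 ^ (1 << 18) = 3642191854 ^ 262144 = 3641929710

3641929710


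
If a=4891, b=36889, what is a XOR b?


4891 ^ 36889 = 33538

33538


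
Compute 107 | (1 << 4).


107 | (1 << 4) = 107 | 16 = 123

123


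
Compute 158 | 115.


0b10011110 | 0b1110011 = 0b11111111 = 255

255


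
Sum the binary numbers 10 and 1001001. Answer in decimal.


10 + 1001001 = 1001011 = 75

75


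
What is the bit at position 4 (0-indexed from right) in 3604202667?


0b11010110110100111100010010101011, position 4 = 0

0


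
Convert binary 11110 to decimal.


11110 in decimal = 30

30


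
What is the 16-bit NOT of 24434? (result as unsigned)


~0b101111101110010 = 0b1010000010001101 = 41101 (16-bit unsigned)

41101


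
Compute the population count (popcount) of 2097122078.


0b1111100111111111000101100011110 has 21 set bits

21


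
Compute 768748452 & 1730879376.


0b101101110100100010101110100100 & 0b1100111001010110001111110010000 = 0b100101000000100000101110000000 = 620891008

620891008


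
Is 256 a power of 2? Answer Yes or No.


0b100000000. Only one bit set => Yes

Yes


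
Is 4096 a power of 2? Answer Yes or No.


0b1000000000000. Only one bit set => Yes

Yes


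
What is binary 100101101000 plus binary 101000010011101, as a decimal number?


100101101000 + 101000010011101 = 101101000000101 = 23045

23045


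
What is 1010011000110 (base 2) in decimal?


1010011000110 in decimal = 5318

5318


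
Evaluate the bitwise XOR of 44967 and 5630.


0b1010111110100111 ^ 0b1010111111110 = 0b1011101001011001 = 47705

47705


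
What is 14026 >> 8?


0b11011011001010 >> 8 = 0b110110 = 54

54


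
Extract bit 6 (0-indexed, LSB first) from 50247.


0b1100010001000111, position 6 = 1

1


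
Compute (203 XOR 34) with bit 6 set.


Step 1: 203 ^ 34 = 233
Step 2: 233 | (1 << 6) = 233 | 64 = 233

233


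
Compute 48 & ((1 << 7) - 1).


48 & 127 = 48

48


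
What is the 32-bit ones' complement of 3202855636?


3202855636 ^ 4294967295 = 1092111659

1092111659


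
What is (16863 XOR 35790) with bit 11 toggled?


Step 1: 16863 ^ 35790 = 51729
Step 2: 51729 ^ (1 << 11) = 51729 ^ 2048 = 49681

49681


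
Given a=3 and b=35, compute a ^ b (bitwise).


3 ^ 35 = 32

32


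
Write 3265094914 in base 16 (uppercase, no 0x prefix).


3265094914 = C29D6502 hex

C29D6502


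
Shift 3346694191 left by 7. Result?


0b11000111011110101000000000101111 << 7 = 0b110001110111101010000000001011110000000 = 428376856448

428376856448


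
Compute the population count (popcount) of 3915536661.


0b11101001011000100101100100010101 has 15 set bits

15


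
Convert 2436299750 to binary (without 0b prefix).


2436299750 = 10010001001101101111101111100110 in binary

10010001001101101111101111100110


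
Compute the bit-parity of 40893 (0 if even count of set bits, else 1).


0b1001111110111101 has 12 ones => parity 0

0


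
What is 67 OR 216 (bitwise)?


0b1000011 | 0b11011000 = 0b11011011 = 219

219


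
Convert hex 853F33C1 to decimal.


853F33C1 hex = 2235511745 decimal

2235511745


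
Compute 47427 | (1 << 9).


47427 | (1 << 9) = 47427 | 512 = 47939

47939


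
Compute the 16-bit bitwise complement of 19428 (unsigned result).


~0b100101111100100 = 0b1011010000011011 = 46107 (16-bit unsigned)

46107


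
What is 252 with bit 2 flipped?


252 ^ (1 << 2) = 252 ^ 4 = 248

248


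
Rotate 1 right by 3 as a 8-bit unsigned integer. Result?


Rotate 0b1 right by 3 (8-bit) = 0b100000 = 32

32


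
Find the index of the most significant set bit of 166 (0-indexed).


0b10100110. Highest set bit at position 7

7


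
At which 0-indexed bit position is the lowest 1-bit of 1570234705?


0b1011101100101111110000101010001. Lowest set bit at position 0

0


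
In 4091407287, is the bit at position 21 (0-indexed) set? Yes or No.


0b11110011110111011110101110110111, bit 21 = 0. No

No


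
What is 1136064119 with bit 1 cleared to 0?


1136064119 & ~(1 << 1) = 1136064117

1136064117


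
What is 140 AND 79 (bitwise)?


0b10001100 & 0b1001111 = 0b1100 = 12

12


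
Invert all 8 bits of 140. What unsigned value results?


140 ^ 255 = 115

115


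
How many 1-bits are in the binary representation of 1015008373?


0b111100011111111100110001110101 has 20 set bits

20


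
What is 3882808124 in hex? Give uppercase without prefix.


3882808124 = E76EF33C hex

E76EF33C


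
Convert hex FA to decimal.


FA hex = 250 decimal

250


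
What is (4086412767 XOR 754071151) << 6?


Step 1: 4086412767 ^ 754071151 = 3747840944
Step 2: 3747840944 << 6 = 239861820416

239861820416


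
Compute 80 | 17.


0b1010000 | 0b10001 = 0b1010001 = 81

81


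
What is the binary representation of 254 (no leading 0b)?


254 = 11111110 in binary

11111110


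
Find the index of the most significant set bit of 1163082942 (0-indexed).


0b1000101010100110011110010111110. Highest set bit at position 30

30


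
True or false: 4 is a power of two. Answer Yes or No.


0b100. Only one bit set => Yes

Yes


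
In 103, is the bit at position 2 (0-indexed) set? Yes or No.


0b1100111, bit 2 = 1. Yes

Yes


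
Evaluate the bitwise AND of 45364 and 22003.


0b1011000100110100 & 0b101010111110011 = 0b1000100110000 = 4400

4400


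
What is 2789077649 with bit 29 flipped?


2789077649 ^ (1 << 29) = 2789077649 ^ 536870912 = 2252206737

2252206737


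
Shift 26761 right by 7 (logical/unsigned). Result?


0b110100010001001 >> 7 = 0b11010001 = 209

209


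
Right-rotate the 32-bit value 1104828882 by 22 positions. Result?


Rotate 0b1000001110110100101100111010010 right by 22 (32-bit) = 0b1101001011001110100100100000111 = 1768376583

1768376583


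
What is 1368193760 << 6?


0b1010001100011001111101011100000 << 6 = 0b1010001100011001111101011100000000000 = 87564400640

87564400640


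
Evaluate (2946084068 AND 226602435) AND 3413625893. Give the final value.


Step 1: 2946084068 & 226602435 = 226602176
Step 2: 226602176 & 3413625893 = 151096320

151096320


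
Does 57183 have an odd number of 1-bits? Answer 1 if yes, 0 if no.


0b1101111101011111 has 13 ones => parity 1

1


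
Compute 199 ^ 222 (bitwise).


0b11000111 ^ 0b11011110 = 0b11001 = 25

25


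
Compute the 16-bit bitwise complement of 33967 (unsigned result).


~0b1000010010101111 = 0b111101101010000 = 31568 (16-bit unsigned)

31568


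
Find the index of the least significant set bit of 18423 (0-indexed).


0b100011111110111. Lowest set bit at position 0

0


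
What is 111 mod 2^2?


111 & 3 = 3

3


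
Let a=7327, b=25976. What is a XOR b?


7327 ^ 25976 = 31207

31207


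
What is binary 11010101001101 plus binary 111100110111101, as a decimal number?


11010101001101 + 111100110111101 = 1010111100001010 = 44810

44810


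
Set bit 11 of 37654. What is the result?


37654 | (1 << 11) = 37654 | 2048 = 39702

39702


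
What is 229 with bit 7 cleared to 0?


229 & ~(1 << 7) = 101

101


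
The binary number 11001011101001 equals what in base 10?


11001011101001 in decimal = 13033

13033


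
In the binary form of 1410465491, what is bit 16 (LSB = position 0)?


0b1010100000100011111111011010011, position 16 = 1

1


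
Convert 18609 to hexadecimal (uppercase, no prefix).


18609 = 48B1 hex

48B1


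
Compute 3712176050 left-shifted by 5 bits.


0b11011101010000110100111110110010 << 5 = 0b1101110101000011010011111011001000000 = 118789633600

118789633600


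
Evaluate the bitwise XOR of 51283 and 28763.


0b1100100001010011 ^ 0b111000001011011 = 0b1011100000001000 = 47112

47112


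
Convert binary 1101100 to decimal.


1101100 in decimal = 108

108


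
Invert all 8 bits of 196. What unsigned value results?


196 ^ 255 = 59

59


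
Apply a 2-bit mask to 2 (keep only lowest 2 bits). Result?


2 & 3 = 2

2


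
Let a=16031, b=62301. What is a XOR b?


16031 ^ 62301 = 52674

52674


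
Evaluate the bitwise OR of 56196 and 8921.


0b1101101110000100 | 0b10001011011001 = 0b1111101111011101 = 64477

64477


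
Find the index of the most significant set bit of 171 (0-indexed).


0b10101011. Highest set bit at position 7

7


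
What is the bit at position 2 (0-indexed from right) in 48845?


0b1011111011001101, position 2 = 1

1


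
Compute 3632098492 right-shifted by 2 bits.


0b11011000011111010110110010111100 >> 2 = 0b110110000111110101101100101111 = 908024623

908024623


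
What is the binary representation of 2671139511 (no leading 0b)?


2671139511 = 10011111001101100101101010110111 in binary

10011111001101100101101010110111


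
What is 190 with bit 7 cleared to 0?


190 & ~(1 << 7) = 62

62


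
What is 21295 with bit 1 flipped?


21295 ^ (1 << 1) = 21295 ^ 2 = 21293

21293


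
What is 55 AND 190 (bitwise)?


0b110111 & 0b10111110 = 0b110110 = 54

54


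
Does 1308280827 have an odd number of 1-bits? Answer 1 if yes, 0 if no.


0b1001101111110101100011111111011 has 22 ones => parity 0

0


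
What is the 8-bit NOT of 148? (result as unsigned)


~0b10010100 = 0b1101011 = 107 (8-bit unsigned)

107


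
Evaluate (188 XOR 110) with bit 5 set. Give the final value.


Step 1: 188 ^ 110 = 210
Step 2: 210 | (1 << 5) = 210 | 32 = 242

242


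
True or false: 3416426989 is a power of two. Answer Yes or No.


0b11001011101000101000100111101101. Multiple bits set => No

No


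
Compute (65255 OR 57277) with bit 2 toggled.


Step 1: 65255 | 57277 = 65535
Step 2: 65535 ^ (1 << 2) = 65535 ^ 4 = 65531

65531


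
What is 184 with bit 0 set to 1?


184 | (1 << 0) = 184 | 1 = 185

185


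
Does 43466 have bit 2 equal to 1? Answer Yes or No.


0b1010100111001010, bit 2 = 0. No

No


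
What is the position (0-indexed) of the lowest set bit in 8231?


0b10000000100111. Lowest set bit at position 0

0


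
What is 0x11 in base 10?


11 hex = 17 decimal

17


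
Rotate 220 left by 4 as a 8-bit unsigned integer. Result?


Rotate 0b11011100 left by 4 (8-bit) = 0b11001101 = 205

205


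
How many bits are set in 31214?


0b111100111101110 has 11 set bits

11


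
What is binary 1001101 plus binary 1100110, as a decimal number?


1001101 + 1100110 = 10110011 = 179

179


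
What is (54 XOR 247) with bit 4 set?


Step 1: 54 ^ 247 = 193
Step 2: 193 | (1 << 4) = 193 | 16 = 209

209


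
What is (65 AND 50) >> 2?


Step 1: 65 & 50 = 0
Step 2: 0 >> 2 = 0

0


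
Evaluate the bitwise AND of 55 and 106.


0b110111 & 0b1101010 = 0b100010 = 34

34


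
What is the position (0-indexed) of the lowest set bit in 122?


0b1111010. Lowest set bit at position 1

1


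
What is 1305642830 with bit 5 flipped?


1305642830 ^ (1 << 5) = 1305642830 ^ 32 = 1305642862

1305642862


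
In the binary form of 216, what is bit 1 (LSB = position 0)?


0b11011000, position 1 = 0

0


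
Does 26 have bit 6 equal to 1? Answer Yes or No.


0b11010, bit 6 = 0. No

No


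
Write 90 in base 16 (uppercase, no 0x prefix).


90 = 5A hex

5A


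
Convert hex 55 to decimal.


55 hex = 85 decimal

85


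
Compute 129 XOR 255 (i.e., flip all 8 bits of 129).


129 ^ 255 = 126

126


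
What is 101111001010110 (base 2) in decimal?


101111001010110 in decimal = 24150

24150


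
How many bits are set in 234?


0b11101010 has 5 set bits

5


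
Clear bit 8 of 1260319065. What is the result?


1260319065 & ~(1 << 8) = 1260318809

1260318809


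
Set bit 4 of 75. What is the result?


75 | (1 << 4) = 75 | 16 = 91

91


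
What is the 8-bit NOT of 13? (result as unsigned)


~0b1101 = 0b11110010 = 242 (8-bit unsigned)

242


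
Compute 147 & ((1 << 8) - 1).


147 & 255 = 147

147


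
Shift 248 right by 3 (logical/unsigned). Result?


0b11111000 >> 3 = 0b11111 = 31

31


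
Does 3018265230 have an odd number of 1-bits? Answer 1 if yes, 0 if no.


0b10110011111001110001001010001110 has 17 ones => parity 1

1


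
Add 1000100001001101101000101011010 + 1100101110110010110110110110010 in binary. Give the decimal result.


1000100001001101101000101011010 + 1100101110110010110110110110010 = 10101010000000000011111100001100 = 2852142860

2852142860


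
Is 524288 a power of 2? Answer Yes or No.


0b10000000000000000000. Only one bit set => Yes

Yes


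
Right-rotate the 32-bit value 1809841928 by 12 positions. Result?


Rotate 0b1101011110111111111111100001000 right by 12 (32-bit) = 0b11110000100001101011110111111111 = 4035362303

4035362303


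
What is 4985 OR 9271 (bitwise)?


0b1001101111001 | 0b10010000110111 = 0b11011101111111 = 14207

14207


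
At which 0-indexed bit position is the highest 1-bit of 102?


0b1100110. Highest set bit at position 6

6


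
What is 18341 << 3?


0b100011110100101 << 3 = 0b100011110100101000 = 146728

146728


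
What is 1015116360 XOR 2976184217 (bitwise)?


0b111100100000010111001001001000 ^ 0b10110001011001001111011110011001 = 0b10001101111001011000010111010001 = 2380629457

2380629457


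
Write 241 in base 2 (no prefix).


241 = 11110001 in binary

11110001


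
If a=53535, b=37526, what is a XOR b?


53535 ^ 37526 = 17289

17289


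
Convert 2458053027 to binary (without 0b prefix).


2458053027 = 10010010100000101110100110100011 in binary

10010010100000101110100110100011


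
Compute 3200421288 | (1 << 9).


3200421288 | (1 << 9) = 3200421288 | 512 = 3200421800

3200421800


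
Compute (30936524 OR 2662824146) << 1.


Step 1: 30936524 | 2662824146 = 2684321246
Step 2: 2684321246 << 1 = 5368642492

5368642492


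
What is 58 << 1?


0b111010 << 1 = 0b1110100 = 116

116


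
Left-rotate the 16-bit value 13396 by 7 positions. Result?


Rotate 0b11010001010100 left by 7 (16-bit) = 0b10101000011010 = 10778

10778


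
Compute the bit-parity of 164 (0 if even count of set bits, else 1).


0b10100100 has 3 ones => parity 1

1


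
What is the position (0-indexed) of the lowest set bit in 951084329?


0b111000101100000110010100101001. Lowest set bit at position 0

0


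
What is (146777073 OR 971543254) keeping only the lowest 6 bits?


Step 1: 146777073 | 971543254 = 973059063
Step 2: 973059063 & 63 = 55

55


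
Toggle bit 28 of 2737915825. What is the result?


2737915825 ^ (1 << 28) = 2737915825 ^ 268435456 = 3006351281

3006351281


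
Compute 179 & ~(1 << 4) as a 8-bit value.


179 & ~(1 << 4) = 163

163


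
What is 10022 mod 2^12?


10022 & 4095 = 1830

1830


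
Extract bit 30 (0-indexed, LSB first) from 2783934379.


0b10100101111011110111011110101011, position 30 = 0

0


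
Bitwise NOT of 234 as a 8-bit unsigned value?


~0b11101010 = 0b10101 = 21 (8-bit unsigned)

21


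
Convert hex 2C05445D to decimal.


2C05445D hex = 738542685 decimal

738542685


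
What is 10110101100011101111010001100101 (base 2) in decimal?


10110101100011101111010001100101 in decimal = 3046044773

3046044773


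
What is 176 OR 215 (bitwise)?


0b10110000 | 0b11010111 = 0b11110111 = 247

247


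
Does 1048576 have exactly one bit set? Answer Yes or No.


0b100000000000000000000. Only one bit set => Yes

Yes


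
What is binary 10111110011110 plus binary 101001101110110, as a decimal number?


10111110011110 + 101001101110110 = 1000001100010100 = 33556

33556


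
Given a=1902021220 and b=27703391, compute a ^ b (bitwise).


1902021220 ^ 27703391 = 1895313979

1895313979


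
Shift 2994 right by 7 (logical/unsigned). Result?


0b101110110010 >> 7 = 0b10111 = 23

23


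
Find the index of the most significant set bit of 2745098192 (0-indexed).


0b10100011100111101101111111010000. Highest set bit at position 31

31


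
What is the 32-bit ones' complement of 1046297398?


1046297398 ^ 4294967295 = 3248669897

3248669897


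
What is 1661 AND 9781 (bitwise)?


0b11001111101 & 0b10011000110101 = 0b11000110101 = 1589

1589


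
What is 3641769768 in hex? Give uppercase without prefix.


3641769768 = D910FF28 hex

D910FF28


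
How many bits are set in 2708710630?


0b10100001011100111010010011100110 has 16 set bits

16


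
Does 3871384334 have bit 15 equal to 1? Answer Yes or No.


0b11100110110000001010001100001110, bit 15 = 1. Yes

Yes


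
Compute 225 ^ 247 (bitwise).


0b11100001 ^ 0b11110111 = 0b10110 = 22

22


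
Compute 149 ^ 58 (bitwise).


0b10010101 ^ 0b111010 = 0b10101111 = 175

175


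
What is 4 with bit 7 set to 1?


4 | (1 << 7) = 4 | 128 = 132

132


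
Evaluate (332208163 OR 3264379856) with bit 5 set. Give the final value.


Step 1: 332208163 | 3264379856 = 3554638835
Step 2: 3554638835 | (1 << 5) = 3554638835 | 32 = 3554638835

3554638835


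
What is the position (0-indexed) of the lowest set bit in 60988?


0b1110111000111100. Lowest set bit at position 2

2


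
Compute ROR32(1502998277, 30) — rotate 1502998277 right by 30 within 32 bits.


Rotate 0b1011001100101011110111100000101 right by 30 (32-bit) = 0b1100110010101111011110000010101 = 1717025813

1717025813


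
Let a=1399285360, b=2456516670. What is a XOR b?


1399285360 ^ 2456516670 = 3238796878

3238796878


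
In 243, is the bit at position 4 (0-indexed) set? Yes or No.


0b11110011, bit 4 = 1. Yes

Yes


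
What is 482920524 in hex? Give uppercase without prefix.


482920524 = 1CC8C84C hex

1CC8C84C


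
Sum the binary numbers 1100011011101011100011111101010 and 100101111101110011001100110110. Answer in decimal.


1100011011101011100011111101010 + 100101111101110011001100110110 = 10001001011011001111101100100000 = 2305620768

2305620768


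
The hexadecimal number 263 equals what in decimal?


263 hex = 611 decimal

611


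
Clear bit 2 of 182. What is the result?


182 & ~(1 << 2) = 178

178


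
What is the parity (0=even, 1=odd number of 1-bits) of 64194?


0b1111101011000010 has 9 ones => parity 1

1


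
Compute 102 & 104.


0b1100110 & 0b1101000 = 0b1100000 = 96

96


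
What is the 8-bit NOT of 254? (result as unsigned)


~0b11111110 = 0b1 = 1 (8-bit unsigned)

1


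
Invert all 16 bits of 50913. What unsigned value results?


50913 ^ 65535 = 14622

14622


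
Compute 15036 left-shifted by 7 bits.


0b11101010111100 << 7 = 0b111010101111000000000 = 1924608

1924608


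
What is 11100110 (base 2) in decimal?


11100110 in decimal = 230

230


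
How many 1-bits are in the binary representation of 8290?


0b10000001100010 has 4 set bits

4


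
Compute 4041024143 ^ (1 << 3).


4041024143 ^ (1 << 3) = 4041024143 ^ 8 = 4041024135

4041024135


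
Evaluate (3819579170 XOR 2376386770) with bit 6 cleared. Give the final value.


Step 1: 3819579170 ^ 2376386770 = 1846472688
Step 2: 1846472688 & ~(1 << 6) = 1846472624

1846472624


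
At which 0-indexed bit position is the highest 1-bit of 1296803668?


0b1001101010010111010011101010100. Highest set bit at position 30

30


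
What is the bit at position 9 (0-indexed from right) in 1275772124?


0b1001100000010101011110011011100, position 9 = 0

0


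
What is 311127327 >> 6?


0b10010100010110110110100011111 >> 6 = 0b10010100010110110110100 = 4861364

4861364


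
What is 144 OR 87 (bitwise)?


0b10010000 | 0b1010111 = 0b11010111 = 215

215


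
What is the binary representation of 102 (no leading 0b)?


102 = 1100110 in binary

1100110


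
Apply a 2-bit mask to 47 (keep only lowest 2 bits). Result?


47 & 3 = 3

3


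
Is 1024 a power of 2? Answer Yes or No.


0b10000000000. Only one bit set => Yes

Yes


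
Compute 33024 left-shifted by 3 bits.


0b1000000100000000 << 3 = 0b1000000100000000000 = 264192

264192


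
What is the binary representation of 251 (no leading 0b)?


251 = 11111011 in binary

11111011


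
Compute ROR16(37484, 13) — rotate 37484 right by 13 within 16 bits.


Rotate 0b1001001001101100 right by 13 (16-bit) = 0b1001001101100100 = 37732

37732


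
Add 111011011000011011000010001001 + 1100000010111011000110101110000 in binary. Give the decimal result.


111011011000011011000010001001 + 1100000010111011000110101110000 = 10011011101111110011110111111001 = 2613001721

2613001721


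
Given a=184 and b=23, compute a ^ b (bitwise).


184 ^ 23 = 175

175


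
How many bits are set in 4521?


0b1000110101001 has 6 set bits

6


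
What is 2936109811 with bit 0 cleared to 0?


2936109811 & ~(1 << 0) = 2936109810

2936109810


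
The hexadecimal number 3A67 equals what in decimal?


3A67 hex = 14951 decimal

14951


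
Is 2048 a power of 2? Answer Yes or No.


0b100000000000. Only one bit set => Yes

Yes


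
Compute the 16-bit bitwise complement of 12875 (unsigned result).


~0b11001001001011 = 0b1100110110110100 = 52660 (16-bit unsigned)

52660


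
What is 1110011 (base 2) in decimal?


1110011 in decimal = 115

115


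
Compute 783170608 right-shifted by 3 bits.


0b101110101011100011110000110000 >> 3 = 0b101110101011100011110000110 = 97896326

97896326


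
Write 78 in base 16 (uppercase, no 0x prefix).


78 = 4E hex

4E


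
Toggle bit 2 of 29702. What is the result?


29702 ^ (1 << 2) = 29702 ^ 4 = 29698

29698


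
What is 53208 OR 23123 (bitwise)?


0b1100111111011000 | 0b101101001010011 = 0b1101111111011011 = 57307

57307


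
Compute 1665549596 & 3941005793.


0b1100011010001100100010100011100 & 0b11101010111001101111100111100001 = 0b1100010010001100100000100000000 = 1648771328

1648771328


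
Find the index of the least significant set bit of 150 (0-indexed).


0b10010110. Lowest set bit at position 1

1


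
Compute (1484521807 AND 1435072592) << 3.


Step 1: 1484521807 & 1435072592 = 1342701632
Step 2: 1342701632 << 3 = 10741613056

10741613056


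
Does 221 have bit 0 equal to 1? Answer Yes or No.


0b11011101, bit 0 = 1. Yes

Yes


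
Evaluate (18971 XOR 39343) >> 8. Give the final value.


Step 1: 18971 ^ 39343 = 54196
Step 2: 54196 >> 8 = 211

211


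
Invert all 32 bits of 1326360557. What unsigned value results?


1326360557 ^ 4294967295 = 2968606738

2968606738


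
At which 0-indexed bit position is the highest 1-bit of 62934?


0b1111010111010110. Highest set bit at position 15

15


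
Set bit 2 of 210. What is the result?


210 | (1 << 2) = 210 | 4 = 214

214


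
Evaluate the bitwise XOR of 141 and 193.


0b10001101 ^ 0b11000001 = 0b1001100 = 76

76


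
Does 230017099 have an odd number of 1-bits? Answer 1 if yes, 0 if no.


0b1101101101011100100001001011 has 15 ones => parity 1

1


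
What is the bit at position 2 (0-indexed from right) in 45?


0b101101, position 2 = 1

1


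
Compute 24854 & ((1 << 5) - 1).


24854 & 31 = 22

22


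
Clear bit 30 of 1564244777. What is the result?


1564244777 & ~(1 << 30) = 490502953

490502953


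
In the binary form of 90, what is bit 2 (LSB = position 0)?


0b1011010, position 2 = 0

0


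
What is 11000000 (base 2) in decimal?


11000000 in decimal = 192

192


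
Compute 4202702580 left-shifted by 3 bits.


0b11111010100000000010011011110100 << 3 = 0b11111010100000000010011011110100000 = 33621620640

33621620640


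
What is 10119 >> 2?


0b10011110000111 >> 2 = 0b100111100001 = 2529

2529


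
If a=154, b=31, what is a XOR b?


154 ^ 31 = 133

133


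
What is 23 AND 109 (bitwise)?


0b10111 & 0b1101101 = 0b101 = 5

5


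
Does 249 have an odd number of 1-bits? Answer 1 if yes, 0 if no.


0b11111001 has 6 ones => parity 0

0


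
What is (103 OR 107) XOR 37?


Step 1: 103 | 107 = 111
Step 2: 111 ^ 37 = 74

74


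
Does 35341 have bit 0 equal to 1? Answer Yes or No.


0b1000101000001101, bit 0 = 1. Yes

Yes


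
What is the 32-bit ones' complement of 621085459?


621085459 ^ 4294967295 = 3673881836

3673881836


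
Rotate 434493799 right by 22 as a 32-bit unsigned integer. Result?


Rotate 0b11001111001011101100101100111 right by 22 (32-bit) = 0b10010111011001011001110001100111 = 2540018791

2540018791


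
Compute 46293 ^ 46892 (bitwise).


0b1011010011010101 ^ 0b1011011100101100 = 0b1111111001 = 1017

1017


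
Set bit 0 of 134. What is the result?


134 | (1 << 0) = 134 | 1 = 135

135


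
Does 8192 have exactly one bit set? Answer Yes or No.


0b10000000000000. Only one bit set => Yes

Yes


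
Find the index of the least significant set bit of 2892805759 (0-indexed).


0b10101100011011001011011001111111. Lowest set bit at position 0

0


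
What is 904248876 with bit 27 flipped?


904248876 ^ (1 << 27) = 904248876 ^ 134217728 = 1038466604

1038466604


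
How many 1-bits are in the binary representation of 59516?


0b1110100001111100 has 9 set bits

9


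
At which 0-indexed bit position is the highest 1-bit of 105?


0b1101001. Highest set bit at position 6

6


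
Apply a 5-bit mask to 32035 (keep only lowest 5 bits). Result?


32035 & 31 = 3

3


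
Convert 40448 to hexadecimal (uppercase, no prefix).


40448 = 9E00 hex

9E00


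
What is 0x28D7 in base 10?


28D7 hex = 10455 decimal

10455


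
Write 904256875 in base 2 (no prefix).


904256875 = 110101111001011101110101101011 in binary

110101111001011101110101101011


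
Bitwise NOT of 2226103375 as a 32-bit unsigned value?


~0b10000100101011111010010001001111 = 0b1111011010100000101101110110000 = 2068863920 (32-bit unsigned)

2068863920
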